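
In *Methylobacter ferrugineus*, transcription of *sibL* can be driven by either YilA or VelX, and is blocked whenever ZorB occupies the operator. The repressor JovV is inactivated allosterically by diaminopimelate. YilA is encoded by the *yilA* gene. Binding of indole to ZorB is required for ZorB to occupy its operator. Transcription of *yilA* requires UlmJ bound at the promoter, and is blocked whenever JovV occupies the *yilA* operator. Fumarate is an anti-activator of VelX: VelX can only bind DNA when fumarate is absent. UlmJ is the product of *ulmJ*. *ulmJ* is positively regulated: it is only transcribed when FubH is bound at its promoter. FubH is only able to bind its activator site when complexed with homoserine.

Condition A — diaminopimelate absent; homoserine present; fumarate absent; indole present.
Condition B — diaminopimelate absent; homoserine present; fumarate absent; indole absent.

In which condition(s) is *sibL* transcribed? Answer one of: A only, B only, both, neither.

B only

Condition A:
Diaminopimelate is absent, so JovV is active.
Homoserine is present, so FubH is active.
No repressor is bound and FubH is active, so *ulmJ* is transcribed.
So UlmJ is produced and active.
With repressor JovV bound, *yilA* is not transcribed.
So YilA is not produced.
Fumarate is absent, so VelX is active.
Indole is present, so ZorB is active.
With repressor ZorB bound, *sibL* is not transcribed.
→ *sibL* is OFF in A.
Condition B:
Diaminopimelate is absent, so JovV is active.
Homoserine is present, so FubH is active.
No repressor is bound and FubH is active, so *ulmJ* is transcribed.
So UlmJ is produced and active.
With repressor JovV bound, *yilA* is not transcribed.
So YilA is not produced.
Fumarate is absent, so VelX is active.
Indole is absent, so ZorB is inactive.
Activator VelX is present, so *sibL* is transcribed.
→ *sibL* is ON in B.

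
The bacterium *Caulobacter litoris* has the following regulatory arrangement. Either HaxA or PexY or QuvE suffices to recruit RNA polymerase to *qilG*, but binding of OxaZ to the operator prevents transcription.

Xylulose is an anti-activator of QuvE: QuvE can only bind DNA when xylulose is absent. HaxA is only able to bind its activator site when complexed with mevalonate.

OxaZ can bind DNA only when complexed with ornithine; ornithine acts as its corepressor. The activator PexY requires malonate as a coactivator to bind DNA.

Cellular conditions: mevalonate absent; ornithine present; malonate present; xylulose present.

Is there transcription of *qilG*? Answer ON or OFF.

OFF

Mevalonate is absent, so HaxA is inactive.
Malonate is present, so PexY is active.
Xylulose is present, so QuvE is inactive.
Ornithine is present, so OxaZ is active.
With repressor OxaZ bound, *qilG* is not transcribed.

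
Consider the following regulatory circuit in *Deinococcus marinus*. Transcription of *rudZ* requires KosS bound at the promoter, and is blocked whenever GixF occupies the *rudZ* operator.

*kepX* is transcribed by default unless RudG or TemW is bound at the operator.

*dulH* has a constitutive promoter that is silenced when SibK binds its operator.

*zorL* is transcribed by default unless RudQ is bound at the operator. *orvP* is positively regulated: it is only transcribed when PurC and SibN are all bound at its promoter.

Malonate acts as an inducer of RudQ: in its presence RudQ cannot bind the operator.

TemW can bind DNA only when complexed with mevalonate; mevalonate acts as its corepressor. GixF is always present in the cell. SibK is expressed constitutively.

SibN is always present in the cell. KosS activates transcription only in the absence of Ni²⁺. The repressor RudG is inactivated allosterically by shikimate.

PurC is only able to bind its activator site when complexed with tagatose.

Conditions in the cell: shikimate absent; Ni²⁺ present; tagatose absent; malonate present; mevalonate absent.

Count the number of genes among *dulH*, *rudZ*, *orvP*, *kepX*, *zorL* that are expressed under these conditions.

1

SibK is produced constitutively and is active.
With repressor SibK bound, *dulH* is not transcribed.
→ *dulH* is OFF.
Ni²⁺ is present, so KosS is inactive.
GixF is produced constitutively and is active.
With repressor GixF bound, *rudZ* is not transcribed.
→ *rudZ* is OFF.
Tagatose is absent, so PurC is inactive.
SibN is produced constitutively and is active.
Required activator PurC is absent, so *orvP* is not transcribed.
→ *orvP* is OFF.
Shikimate is absent, so RudG is active.
Mevalonate is absent, so TemW is inactive.
With repressor RudG bound, *kepX* is not transcribed.
→ *kepX* is OFF.
Malonate is present, so RudQ is inactive.
With no repressor bound, *zorL* is transcribed.
→ *zorL* is ON.
1 of the 5 genes is transcribed.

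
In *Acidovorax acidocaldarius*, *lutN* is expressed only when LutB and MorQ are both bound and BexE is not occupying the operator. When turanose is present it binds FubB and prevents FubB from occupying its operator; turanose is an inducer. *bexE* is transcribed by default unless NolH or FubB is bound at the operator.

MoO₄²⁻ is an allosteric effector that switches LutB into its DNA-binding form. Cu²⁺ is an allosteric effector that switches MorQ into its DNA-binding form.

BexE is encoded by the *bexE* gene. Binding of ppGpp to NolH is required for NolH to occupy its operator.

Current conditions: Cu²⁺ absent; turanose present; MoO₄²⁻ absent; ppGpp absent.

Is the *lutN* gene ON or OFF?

OFF

MoO₄²⁻ is absent, so LutB is inactive.
Cu²⁺ is absent, so MorQ is inactive.
ppGpp is absent, so NolH is inactive.
Turanose is present, so FubB is inactive.
With no repressor bound, *bexE* is transcribed.
So BexE is produced and active.
With repressor BexE bound, *lutN* is not transcribed.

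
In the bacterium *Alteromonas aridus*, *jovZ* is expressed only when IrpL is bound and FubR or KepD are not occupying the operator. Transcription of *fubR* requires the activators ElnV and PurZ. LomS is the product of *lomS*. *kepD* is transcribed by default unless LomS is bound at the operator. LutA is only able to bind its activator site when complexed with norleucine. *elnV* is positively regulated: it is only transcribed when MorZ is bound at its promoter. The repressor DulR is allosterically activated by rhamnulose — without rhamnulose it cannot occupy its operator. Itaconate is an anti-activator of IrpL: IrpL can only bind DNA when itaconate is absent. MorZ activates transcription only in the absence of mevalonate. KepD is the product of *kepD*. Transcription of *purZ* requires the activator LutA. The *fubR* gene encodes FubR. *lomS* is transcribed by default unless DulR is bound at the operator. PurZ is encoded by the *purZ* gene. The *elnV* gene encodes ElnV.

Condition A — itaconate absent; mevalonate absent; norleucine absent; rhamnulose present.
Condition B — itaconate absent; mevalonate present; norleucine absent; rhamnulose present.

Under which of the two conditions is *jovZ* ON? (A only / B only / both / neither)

Condition A:
Itaconate is absent, so IrpL is active.
Mevalonate is absent, so MorZ is active.
No repressor is bound and MorZ is active, so *elnV* is transcribed.
So ElnV is produced and active.
Norleucine is absent, so LutA is inactive.
Required activator LutA is absent, so *purZ* is not transcribed.
So PurZ is not produced.
Required activator PurZ is absent, so *fubR* is not transcribed.
So FubR is not produced.
Rhamnulose is present, so DulR is active.
With repressor DulR bound, *lomS* is not transcribed.
So LomS is not produced.
With no repressor bound, *kepD* is transcribed.
So KepD is produced and active.
With repressor KepD bound, *jovZ* is not transcribed.
→ *jovZ* is OFF in A.
Condition B:
Itaconate is absent, so IrpL is active.
Mevalonate is present, so MorZ is inactive.
Required activator MorZ is absent, so *elnV* is not transcribed.
So ElnV is not produced.
Norleucine is absent, so LutA is inactive.
Required activator LutA is absent, so *purZ* is not transcribed.
So PurZ is not produced.
Required activator ElnV is absent, so *fubR* is not transcribed.
So FubR is not produced.
Rhamnulose is present, so DulR is active.
With repressor DulR bound, *lomS* is not transcribed.
So LomS is not produced.
With no repressor bound, *kepD* is transcribed.
So KepD is produced and active.
With repressor KepD bound, *jovZ* is not transcribed.
→ *jovZ* is OFF in B.

neither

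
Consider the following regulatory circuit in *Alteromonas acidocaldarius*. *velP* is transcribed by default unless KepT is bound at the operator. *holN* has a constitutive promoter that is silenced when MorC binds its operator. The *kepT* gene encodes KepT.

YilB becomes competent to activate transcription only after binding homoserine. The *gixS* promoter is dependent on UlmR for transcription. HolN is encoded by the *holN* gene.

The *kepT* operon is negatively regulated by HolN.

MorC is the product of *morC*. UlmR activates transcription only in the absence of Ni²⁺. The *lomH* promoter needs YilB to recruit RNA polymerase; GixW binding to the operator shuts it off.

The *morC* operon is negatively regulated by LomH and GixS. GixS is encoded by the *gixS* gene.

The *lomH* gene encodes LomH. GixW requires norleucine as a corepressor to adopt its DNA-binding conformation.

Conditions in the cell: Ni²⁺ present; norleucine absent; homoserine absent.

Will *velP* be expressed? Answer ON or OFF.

Homoserine is absent, so YilB is inactive.
Norleucine is absent, so GixW is inactive.
Required activator YilB is absent, so *lomH* is not transcribed.
So LomH is not produced.
Ni²⁺ is present, so UlmR is inactive.
Required activator UlmR is absent, so *gixS* is not transcribed.
So GixS is not produced.
With no repressor bound, *morC* is transcribed.
So MorC is produced and active.
With repressor MorC bound, *holN* is not transcribed.
So HolN is not produced.
With no repressor bound, *kepT* is transcribed.
So KepT is produced and active.
With repressor KepT bound, *velP* is not transcribed.

OFF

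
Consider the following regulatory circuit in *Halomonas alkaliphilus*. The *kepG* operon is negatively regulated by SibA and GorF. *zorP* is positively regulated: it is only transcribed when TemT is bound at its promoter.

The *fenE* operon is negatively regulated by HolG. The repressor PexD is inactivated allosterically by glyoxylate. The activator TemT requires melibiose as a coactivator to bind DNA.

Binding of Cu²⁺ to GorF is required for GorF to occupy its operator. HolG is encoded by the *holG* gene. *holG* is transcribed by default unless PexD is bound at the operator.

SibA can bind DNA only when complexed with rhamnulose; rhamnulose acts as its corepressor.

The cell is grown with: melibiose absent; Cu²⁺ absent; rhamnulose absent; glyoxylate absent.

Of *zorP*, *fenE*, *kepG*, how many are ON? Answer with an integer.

Melibiose is absent, so TemT is inactive.
Required activator TemT is absent, so *zorP* is not transcribed.
→ *zorP* is OFF.
Glyoxylate is absent, so PexD is active.
With repressor PexD bound, *holG* is not transcribed.
So HolG is not produced.
With no repressor bound, *fenE* is transcribed.
→ *fenE* is ON.
Rhamnulose is absent, so SibA is inactive.
Cu²⁺ is absent, so GorF is inactive.
With no repressor bound, *kepG* is transcribed.
→ *kepG* is ON.
2 of the 3 genes are transcribed.

2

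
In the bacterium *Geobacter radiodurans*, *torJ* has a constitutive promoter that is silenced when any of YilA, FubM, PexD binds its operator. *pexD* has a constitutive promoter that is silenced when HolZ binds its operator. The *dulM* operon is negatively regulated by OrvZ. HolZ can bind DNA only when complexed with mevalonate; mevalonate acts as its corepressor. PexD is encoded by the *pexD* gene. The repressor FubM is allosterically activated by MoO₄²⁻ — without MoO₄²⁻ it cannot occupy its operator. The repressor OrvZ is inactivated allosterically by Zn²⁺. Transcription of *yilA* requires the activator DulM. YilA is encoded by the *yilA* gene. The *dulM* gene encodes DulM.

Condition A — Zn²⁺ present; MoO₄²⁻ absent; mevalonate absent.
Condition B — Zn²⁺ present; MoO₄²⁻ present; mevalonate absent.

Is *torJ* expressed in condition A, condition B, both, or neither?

neither

Condition A:
Zn²⁺ is present, so OrvZ is inactive.
With no repressor bound, *dulM* is transcribed.
So DulM is produced and active.
No repressor is bound and DulM is active, so *yilA* is transcribed.
So YilA is produced and active.
MoO₄²⁻ is absent, so FubM is inactive.
Mevalonate is absent, so HolZ is inactive.
With no repressor bound, *pexD* is transcribed.
So PexD is produced and active.
With repressor YilA bound, *torJ* is not transcribed.
→ *torJ* is OFF in A.
Condition B:
Zn²⁺ is present, so OrvZ is inactive.
With no repressor bound, *dulM* is transcribed.
So DulM is produced and active.
No repressor is bound and DulM is active, so *yilA* is transcribed.
So YilA is produced and active.
MoO₄²⁻ is present, so FubM is active.
Mevalonate is absent, so HolZ is inactive.
With no repressor bound, *pexD* is transcribed.
So PexD is produced and active.
With repressor YilA bound, *torJ* is not transcribed.
→ *torJ* is OFF in B.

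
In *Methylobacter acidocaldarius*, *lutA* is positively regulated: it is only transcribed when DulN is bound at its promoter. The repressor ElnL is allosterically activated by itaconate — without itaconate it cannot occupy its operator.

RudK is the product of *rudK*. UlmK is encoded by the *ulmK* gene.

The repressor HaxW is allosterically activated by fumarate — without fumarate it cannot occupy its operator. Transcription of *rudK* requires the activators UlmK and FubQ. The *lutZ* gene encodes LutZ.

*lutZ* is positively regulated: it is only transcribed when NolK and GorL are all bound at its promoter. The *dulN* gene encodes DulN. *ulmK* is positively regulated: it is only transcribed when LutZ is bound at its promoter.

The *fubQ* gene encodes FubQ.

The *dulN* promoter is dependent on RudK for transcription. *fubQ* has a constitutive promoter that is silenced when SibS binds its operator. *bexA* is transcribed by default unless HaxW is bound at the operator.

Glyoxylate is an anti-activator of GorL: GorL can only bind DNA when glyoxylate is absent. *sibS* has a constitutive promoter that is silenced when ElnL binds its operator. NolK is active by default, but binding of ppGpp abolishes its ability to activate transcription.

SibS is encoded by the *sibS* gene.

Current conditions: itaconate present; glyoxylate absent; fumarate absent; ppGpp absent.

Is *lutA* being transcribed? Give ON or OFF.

ppGpp is absent, so NolK is active.
Glyoxylate is absent, so GorL is active.
No repressor is bound and NolK and GorL are active, so *lutZ* is transcribed.
So LutZ is produced and active.
No repressor is bound and LutZ is active, so *ulmK* is transcribed.
So UlmK is produced and active.
Itaconate is present, so ElnL is active.
With repressor ElnL bound, *sibS* is not transcribed.
So SibS is not produced.
With no repressor bound, *fubQ* is transcribed.
So FubQ is produced and active.
No repressor is bound and UlmK and FubQ are active, so *rudK* is transcribed.
So RudK is produced and active.
No repressor is bound and RudK is active, so *dulN* is transcribed.
So DulN is produced and active.
No repressor is bound and DulN is active, so *lutA* is transcribed.

ON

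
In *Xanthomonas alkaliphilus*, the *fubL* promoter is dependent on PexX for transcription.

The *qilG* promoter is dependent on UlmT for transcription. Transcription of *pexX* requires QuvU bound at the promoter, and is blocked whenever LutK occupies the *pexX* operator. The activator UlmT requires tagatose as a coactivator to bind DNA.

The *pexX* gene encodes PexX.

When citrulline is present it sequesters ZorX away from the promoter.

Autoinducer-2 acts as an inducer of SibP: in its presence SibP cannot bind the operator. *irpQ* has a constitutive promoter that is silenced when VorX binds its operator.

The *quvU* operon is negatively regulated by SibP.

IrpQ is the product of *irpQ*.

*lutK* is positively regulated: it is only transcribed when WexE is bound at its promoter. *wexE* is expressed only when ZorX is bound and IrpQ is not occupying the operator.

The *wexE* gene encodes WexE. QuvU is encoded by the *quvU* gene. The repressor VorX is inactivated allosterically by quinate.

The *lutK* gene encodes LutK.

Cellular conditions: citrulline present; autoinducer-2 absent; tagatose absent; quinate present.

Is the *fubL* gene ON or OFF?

Quinate is present, so VorX is inactive.
With no repressor bound, *irpQ* is transcribed.
So IrpQ is produced and active.
Citrulline is present, so ZorX is inactive.
With repressor IrpQ bound, *wexE* is not transcribed.
So WexE is not produced.
Required activator WexE is absent, so *lutK* is not transcribed.
So LutK is not produced.
Autoinducer-2 is absent, so SibP is active.
With repressor SibP bound, *quvU* is not transcribed.
So QuvU is not produced.
Required activator QuvU is absent, so *pexX* is not transcribed.
So PexX is not produced.
Required activator PexX is absent, so *fubL* is not transcribed.

OFF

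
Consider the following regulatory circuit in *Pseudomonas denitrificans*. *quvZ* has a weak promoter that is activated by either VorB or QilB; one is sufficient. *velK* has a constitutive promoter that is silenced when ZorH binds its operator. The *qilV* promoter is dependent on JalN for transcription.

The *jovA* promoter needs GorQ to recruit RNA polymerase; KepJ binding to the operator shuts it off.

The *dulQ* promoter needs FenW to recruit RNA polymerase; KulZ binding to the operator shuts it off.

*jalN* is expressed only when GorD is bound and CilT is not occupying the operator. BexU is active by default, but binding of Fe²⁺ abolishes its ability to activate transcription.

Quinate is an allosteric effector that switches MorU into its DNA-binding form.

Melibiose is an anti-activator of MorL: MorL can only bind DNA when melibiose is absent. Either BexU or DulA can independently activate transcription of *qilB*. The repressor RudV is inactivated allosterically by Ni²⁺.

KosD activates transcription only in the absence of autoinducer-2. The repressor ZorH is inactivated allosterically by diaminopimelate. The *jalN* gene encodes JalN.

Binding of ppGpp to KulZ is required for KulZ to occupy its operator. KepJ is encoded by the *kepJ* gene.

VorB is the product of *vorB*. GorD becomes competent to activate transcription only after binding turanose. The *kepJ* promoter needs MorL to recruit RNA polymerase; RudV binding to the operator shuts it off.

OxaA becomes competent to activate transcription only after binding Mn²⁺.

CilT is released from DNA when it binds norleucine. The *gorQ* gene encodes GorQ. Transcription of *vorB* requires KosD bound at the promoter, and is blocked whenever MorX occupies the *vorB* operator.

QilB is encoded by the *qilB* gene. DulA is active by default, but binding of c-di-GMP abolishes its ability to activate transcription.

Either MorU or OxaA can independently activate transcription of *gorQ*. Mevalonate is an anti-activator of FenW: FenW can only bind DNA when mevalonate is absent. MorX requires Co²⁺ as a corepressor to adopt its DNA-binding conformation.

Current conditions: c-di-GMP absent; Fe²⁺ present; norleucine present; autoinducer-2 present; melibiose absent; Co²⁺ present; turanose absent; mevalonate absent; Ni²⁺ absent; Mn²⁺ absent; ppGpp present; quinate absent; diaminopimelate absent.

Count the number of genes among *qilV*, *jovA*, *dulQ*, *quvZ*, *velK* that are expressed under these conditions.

Turanose is absent, so GorD is inactive.
Norleucine is present, so CilT is inactive.
Required activator GorD is absent, so *jalN* is not transcribed.
So JalN is not produced.
Required activator JalN is absent, so *qilV* is not transcribed.
→ *qilV* is OFF.
Quinate is absent, so MorU is inactive.
Mn²⁺ is absent, so OxaA is inactive.
No activator is available at the *gorQ* promoter, so *gorQ* is not transcribed.
So GorQ is not produced.
Melibiose is absent, so MorL is active.
Ni²⁺ is absent, so RudV is active.
With repressor RudV bound, *kepJ* is not transcribed.
So KepJ is not produced.
Required activator GorQ is absent, so *jovA* is not transcribed.
→ *jovA* is OFF.
Mevalonate is absent, so FenW is active.
ppGpp is present, so KulZ is active.
With repressor KulZ bound, *dulQ* is not transcribed.
→ *dulQ* is OFF.
Co²⁺ is present, so MorX is active.
Autoinducer-2 is present, so KosD is inactive.
With repressor MorX bound, *vorB* is not transcribed.
So VorB is not produced.
Fe²⁺ is present, so BexU is inactive.
c-di-GMP is absent, so DulA is active.
Activator DulA is present, so *qilB* is transcribed.
So QilB is produced and active.
Activator QilB is present, so *quvZ* is transcribed.
→ *quvZ* is ON.
Diaminopimelate is absent, so ZorH is active.
With repressor ZorH bound, *velK* is not transcribed.
→ *velK* is OFF.
1 of the 5 genes is transcribed.

1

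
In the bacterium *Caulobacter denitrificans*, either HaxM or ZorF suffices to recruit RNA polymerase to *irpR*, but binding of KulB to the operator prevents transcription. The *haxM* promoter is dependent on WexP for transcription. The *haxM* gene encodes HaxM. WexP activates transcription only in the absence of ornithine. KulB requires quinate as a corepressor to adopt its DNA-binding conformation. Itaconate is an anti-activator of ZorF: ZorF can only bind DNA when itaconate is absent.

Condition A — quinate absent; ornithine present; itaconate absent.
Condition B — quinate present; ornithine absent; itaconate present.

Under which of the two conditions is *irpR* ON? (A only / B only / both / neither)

A only

Condition A:
Quinate is absent, so KulB is inactive.
Ornithine is present, so WexP is inactive.
Required activator WexP is absent, so *haxM* is not transcribed.
So HaxM is not produced.
Itaconate is absent, so ZorF is active.
Activator ZorF is present, so *irpR* is transcribed.
→ *irpR* is ON in A.
Condition B:
Quinate is present, so KulB is active.
Ornithine is absent, so WexP is active.
No repressor is bound and WexP is active, so *haxM* is transcribed.
So HaxM is produced and active.
Itaconate is present, so ZorF is inactive.
With repressor KulB bound, *irpR* is not transcribed.
→ *irpR* is OFF in B.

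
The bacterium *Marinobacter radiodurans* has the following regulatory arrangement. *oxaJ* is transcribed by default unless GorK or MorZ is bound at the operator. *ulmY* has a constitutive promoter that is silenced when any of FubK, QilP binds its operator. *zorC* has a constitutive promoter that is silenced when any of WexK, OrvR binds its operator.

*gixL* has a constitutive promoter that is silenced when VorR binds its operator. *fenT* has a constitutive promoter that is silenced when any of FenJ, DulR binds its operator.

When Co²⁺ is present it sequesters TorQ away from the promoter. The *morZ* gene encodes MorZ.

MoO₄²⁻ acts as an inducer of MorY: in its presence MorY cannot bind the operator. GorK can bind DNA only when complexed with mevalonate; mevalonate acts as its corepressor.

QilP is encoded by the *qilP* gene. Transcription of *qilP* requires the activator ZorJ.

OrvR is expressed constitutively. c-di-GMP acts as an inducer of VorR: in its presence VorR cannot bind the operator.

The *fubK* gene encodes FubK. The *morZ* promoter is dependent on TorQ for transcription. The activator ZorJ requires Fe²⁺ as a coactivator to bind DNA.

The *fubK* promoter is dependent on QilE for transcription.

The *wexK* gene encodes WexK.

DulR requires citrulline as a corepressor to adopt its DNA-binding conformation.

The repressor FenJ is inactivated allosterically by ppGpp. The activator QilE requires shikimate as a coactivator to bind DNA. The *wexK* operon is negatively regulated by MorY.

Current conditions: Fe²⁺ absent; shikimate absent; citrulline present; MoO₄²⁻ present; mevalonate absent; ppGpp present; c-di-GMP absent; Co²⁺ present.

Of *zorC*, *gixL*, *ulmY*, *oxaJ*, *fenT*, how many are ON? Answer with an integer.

2

MoO₄²⁻ is present, so MorY is inactive.
With no repressor bound, *wexK* is transcribed.
So WexK is produced and active.
OrvR is produced constitutively and is active.
With repressor WexK bound, *zorC* is not transcribed.
→ *zorC* is OFF.
c-di-GMP is absent, so VorR is active.
With repressor VorR bound, *gixL* is not transcribed.
→ *gixL* is OFF.
Shikimate is absent, so QilE is inactive.
Required activator QilE is absent, so *fubK* is not transcribed.
So FubK is not produced.
Fe²⁺ is absent, so ZorJ is inactive.
Required activator ZorJ is absent, so *qilP* is not transcribed.
So QilP is not produced.
With no repressor bound, *ulmY* is transcribed.
→ *ulmY* is ON.
Mevalonate is absent, so GorK is inactive.
Co²⁺ is present, so TorQ is inactive.
Required activator TorQ is absent, so *morZ* is not transcribed.
So MorZ is not produced.
With no repressor bound, *oxaJ* is transcribed.
→ *oxaJ* is ON.
ppGpp is present, so FenJ is inactive.
Citrulline is present, so DulR is active.
With repressor DulR bound, *fenT* is not transcribed.
→ *fenT* is OFF.
2 of the 5 genes are transcribed.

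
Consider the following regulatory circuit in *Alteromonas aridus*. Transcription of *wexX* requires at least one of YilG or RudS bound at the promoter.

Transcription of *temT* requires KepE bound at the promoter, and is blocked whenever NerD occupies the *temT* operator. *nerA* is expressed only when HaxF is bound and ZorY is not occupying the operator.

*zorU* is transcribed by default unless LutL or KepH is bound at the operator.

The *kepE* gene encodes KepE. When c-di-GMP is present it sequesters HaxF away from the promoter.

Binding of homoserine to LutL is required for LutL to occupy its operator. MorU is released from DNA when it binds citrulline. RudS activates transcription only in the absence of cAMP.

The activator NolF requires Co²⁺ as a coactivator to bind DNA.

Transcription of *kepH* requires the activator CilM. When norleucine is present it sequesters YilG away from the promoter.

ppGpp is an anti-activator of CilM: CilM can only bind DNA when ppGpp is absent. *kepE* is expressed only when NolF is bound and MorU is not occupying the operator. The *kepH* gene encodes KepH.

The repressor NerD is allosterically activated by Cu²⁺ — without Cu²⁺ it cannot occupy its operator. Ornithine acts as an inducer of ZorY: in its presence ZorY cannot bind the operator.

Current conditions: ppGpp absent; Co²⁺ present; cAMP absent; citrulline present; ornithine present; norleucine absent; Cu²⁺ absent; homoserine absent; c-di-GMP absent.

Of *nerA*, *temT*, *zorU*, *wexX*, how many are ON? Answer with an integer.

c-di-GMP is absent, so HaxF is active.
Ornithine is present, so ZorY is inactive.
No repressor is bound and HaxF is active, so *nerA* is transcribed.
→ *nerA* is ON.
Cu²⁺ is absent, so NerD is inactive.
Co²⁺ is present, so NolF is active.
Citrulline is present, so MorU is inactive.
No repressor is bound and NolF is active, so *kepE* is transcribed.
So KepE is produced and active.
No repressor is bound and KepE is active, so *temT* is transcribed.
→ *temT* is ON.
Homoserine is absent, so LutL is inactive.
ppGpp is absent, so CilM is active.
No repressor is bound and CilM is active, so *kepH* is transcribed.
So KepH is produced and active.
With repressor KepH bound, *zorU* is not transcribed.
→ *zorU* is OFF.
Norleucine is absent, so YilG is active.
cAMP is absent, so RudS is active.
Activator YilG is present, so *wexX* is transcribed.
→ *wexX* is ON.
3 of the 4 genes are transcribed.

3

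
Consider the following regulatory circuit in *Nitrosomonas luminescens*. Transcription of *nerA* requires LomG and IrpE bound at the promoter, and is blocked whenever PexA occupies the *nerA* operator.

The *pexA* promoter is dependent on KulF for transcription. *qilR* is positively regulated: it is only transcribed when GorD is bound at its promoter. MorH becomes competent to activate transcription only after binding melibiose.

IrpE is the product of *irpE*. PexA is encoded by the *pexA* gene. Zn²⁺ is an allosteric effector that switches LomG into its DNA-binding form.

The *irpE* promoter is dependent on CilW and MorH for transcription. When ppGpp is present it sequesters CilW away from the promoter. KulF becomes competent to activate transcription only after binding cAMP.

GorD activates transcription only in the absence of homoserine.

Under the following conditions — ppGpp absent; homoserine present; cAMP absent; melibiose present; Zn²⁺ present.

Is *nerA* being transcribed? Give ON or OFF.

ON

cAMP is absent, so KulF is inactive.
Required activator KulF is absent, so *pexA* is not transcribed.
So PexA is not produced.
Zn²⁺ is present, so LomG is active.
ppGpp is absent, so CilW is active.
Melibiose is present, so MorH is active.
No repressor is bound and CilW and MorH are active, so *irpE* is transcribed.
So IrpE is produced and active.
No repressor is bound and LomG and IrpE are active, so *nerA* is transcribed.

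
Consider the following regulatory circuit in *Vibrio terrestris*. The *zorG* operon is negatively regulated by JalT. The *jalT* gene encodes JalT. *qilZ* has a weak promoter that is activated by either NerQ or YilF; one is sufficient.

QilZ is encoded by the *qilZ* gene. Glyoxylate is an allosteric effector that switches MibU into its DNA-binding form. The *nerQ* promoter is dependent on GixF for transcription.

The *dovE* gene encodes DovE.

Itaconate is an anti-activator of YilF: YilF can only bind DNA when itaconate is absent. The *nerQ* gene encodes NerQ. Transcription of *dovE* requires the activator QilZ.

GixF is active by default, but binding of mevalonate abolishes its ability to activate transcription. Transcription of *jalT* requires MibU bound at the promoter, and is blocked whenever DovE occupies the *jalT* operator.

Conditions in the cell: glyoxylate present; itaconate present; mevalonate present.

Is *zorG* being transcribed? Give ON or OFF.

Mevalonate is present, so GixF is inactive.
Required activator GixF is absent, so *nerQ* is not transcribed.
So NerQ is not produced.
Itaconate is present, so YilF is inactive.
No activator is available at the *qilZ* promoter, so *qilZ* is not transcribed.
So QilZ is not produced.
Required activator QilZ is absent, so *dovE* is not transcribed.
So DovE is not produced.
Glyoxylate is present, so MibU is active.
No repressor is bound and MibU is active, so *jalT* is transcribed.
So JalT is produced and active.
With repressor JalT bound, *zorG* is not transcribed.

OFF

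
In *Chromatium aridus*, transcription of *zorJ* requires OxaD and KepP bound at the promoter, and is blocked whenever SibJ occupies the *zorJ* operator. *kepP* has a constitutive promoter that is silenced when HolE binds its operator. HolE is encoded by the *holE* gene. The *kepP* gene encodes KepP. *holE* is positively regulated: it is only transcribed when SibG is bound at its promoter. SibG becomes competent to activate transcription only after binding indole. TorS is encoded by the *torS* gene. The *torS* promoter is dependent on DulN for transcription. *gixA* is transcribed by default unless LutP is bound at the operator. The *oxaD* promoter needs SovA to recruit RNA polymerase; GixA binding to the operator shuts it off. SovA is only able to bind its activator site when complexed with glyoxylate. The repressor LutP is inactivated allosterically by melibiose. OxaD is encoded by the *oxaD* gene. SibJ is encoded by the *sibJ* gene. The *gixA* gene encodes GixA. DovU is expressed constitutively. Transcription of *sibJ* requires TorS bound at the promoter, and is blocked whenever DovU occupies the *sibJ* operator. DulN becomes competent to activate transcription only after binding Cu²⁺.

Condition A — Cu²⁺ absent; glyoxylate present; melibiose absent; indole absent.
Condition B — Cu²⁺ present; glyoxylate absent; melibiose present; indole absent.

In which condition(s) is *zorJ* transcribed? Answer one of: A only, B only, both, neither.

A only

Condition A:
Cu²⁺ is absent, so DulN is inactive.
Required activator DulN is absent, so *torS* is not transcribed.
So TorS is not produced.
DovU is produced constitutively and is active.
With repressor DovU bound, *sibJ* is not transcribed.
So SibJ is not produced.
Glyoxylate is present, so SovA is active.
Melibiose is absent, so LutP is active.
With repressor LutP bound, *gixA* is not transcribed.
So GixA is not produced.
No repressor is bound and SovA is active, so *oxaD* is transcribed.
So OxaD is produced and active.
Indole is absent, so SibG is inactive.
Required activator SibG is absent, so *holE* is not transcribed.
So HolE is not produced.
With no repressor bound, *kepP* is transcribed.
So KepP is produced and active.
No repressor is bound and OxaD and KepP are active, so *zorJ* is transcribed.
→ *zorJ* is ON in A.
Condition B:
Cu²⁺ is present, so DulN is active.
No repressor is bound and DulN is active, so *torS* is transcribed.
So TorS is produced and active.
DovU is produced constitutively and is active.
With repressor DovU bound, *sibJ* is not transcribed.
So SibJ is not produced.
Glyoxylate is absent, so SovA is inactive.
Melibiose is present, so LutP is inactive.
With no repressor bound, *gixA* is transcribed.
So GixA is produced and active.
With repressor GixA bound, *oxaD* is not transcribed.
So OxaD is not produced.
Indole is absent, so SibG is inactive.
Required activator SibG is absent, so *holE* is not transcribed.
So HolE is not produced.
With no repressor bound, *kepP* is transcribed.
So KepP is produced and active.
Required activator OxaD is absent, so *zorJ* is not transcribed.
→ *zorJ* is OFF in B.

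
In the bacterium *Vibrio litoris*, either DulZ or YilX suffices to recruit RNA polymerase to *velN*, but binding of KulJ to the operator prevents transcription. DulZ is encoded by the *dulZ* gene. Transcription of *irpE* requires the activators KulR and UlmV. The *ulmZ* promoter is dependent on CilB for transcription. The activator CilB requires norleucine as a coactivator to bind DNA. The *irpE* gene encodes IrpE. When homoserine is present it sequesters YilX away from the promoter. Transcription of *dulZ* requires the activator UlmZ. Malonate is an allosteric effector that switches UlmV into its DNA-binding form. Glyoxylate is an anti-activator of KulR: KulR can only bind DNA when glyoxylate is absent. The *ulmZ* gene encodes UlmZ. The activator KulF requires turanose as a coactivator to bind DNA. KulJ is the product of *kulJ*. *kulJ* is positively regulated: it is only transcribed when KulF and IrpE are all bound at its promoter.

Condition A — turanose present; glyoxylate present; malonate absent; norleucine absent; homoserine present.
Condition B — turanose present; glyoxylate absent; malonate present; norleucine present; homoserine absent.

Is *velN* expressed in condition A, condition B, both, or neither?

Condition A:
Turanose is present, so KulF is active.
Glyoxylate is present, so KulR is inactive.
Malonate is absent, so UlmV is inactive.
Required activator KulR is absent, so *irpE* is not transcribed.
So IrpE is not produced.
Required activator IrpE is absent, so *kulJ* is not transcribed.
So KulJ is not produced.
Norleucine is absent, so CilB is inactive.
Required activator CilB is absent, so *ulmZ* is not transcribed.
So UlmZ is not produced.
Required activator UlmZ is absent, so *dulZ* is not transcribed.
So DulZ is not produced.
Homoserine is present, so YilX is inactive.
No activator is available at the *velN* promoter, so *velN* is not transcribed.
→ *velN* is OFF in A.
Condition B:
Turanose is present, so KulF is active.
Glyoxylate is absent, so KulR is active.
Malonate is present, so UlmV is active.
No repressor is bound and KulR and UlmV are active, so *irpE* is transcribed.
So IrpE is produced and active.
No repressor is bound and KulF and IrpE are active, so *kulJ* is transcribed.
So KulJ is produced and active.
Norleucine is present, so CilB is active.
No repressor is bound and CilB is active, so *ulmZ* is transcribed.
So UlmZ is produced and active.
No repressor is bound and UlmZ is active, so *dulZ* is transcribed.
So DulZ is produced and active.
Homoserine is absent, so YilX is active.
With repressor KulJ bound, *velN* is not transcribed.
→ *velN* is OFF in B.

neither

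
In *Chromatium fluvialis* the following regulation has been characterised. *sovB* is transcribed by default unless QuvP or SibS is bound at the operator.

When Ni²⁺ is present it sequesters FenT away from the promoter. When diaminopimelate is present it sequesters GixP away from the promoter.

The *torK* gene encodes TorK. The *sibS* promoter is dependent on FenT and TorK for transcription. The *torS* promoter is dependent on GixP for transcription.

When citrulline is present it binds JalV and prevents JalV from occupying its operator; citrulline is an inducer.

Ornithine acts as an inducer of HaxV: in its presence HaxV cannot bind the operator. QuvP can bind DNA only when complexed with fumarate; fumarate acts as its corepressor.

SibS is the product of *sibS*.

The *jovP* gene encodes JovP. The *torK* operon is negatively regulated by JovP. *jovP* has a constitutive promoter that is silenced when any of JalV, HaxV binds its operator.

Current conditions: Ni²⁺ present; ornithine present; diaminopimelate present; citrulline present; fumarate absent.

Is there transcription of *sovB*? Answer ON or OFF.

ON

Fumarate is absent, so QuvP is inactive.
Ni²⁺ is present, so FenT is inactive.
Citrulline is present, so JalV is inactive.
Ornithine is present, so HaxV is inactive.
With no repressor bound, *jovP* is transcribed.
So JovP is produced and active.
With repressor JovP bound, *torK* is not transcribed.
So TorK is not produced.
Required activator FenT is absent, so *sibS* is not transcribed.
So SibS is not produced.
With no repressor bound, *sovB* is transcribed.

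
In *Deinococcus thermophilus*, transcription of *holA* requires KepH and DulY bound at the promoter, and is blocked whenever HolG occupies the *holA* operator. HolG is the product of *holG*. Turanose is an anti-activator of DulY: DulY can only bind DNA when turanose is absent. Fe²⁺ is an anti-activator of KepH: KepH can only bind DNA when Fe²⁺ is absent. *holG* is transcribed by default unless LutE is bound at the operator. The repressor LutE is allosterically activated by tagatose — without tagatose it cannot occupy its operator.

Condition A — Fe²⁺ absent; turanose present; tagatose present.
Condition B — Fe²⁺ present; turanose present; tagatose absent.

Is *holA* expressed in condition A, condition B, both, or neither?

neither

Condition A:
Fe²⁺ is absent, so KepH is active.
Turanose is present, so DulY is inactive.
Tagatose is present, so LutE is active.
With repressor LutE bound, *holG* is not transcribed.
So HolG is not produced.
Required activator DulY is absent, so *holA* is not transcribed.
→ *holA* is OFF in A.
Condition B:
Fe²⁺ is present, so KepH is inactive.
Turanose is present, so DulY is inactive.
Tagatose is absent, so LutE is inactive.
With no repressor bound, *holG* is transcribed.
So HolG is produced and active.
With repressor HolG bound, *holA* is not transcribed.
→ *holA* is OFF in B.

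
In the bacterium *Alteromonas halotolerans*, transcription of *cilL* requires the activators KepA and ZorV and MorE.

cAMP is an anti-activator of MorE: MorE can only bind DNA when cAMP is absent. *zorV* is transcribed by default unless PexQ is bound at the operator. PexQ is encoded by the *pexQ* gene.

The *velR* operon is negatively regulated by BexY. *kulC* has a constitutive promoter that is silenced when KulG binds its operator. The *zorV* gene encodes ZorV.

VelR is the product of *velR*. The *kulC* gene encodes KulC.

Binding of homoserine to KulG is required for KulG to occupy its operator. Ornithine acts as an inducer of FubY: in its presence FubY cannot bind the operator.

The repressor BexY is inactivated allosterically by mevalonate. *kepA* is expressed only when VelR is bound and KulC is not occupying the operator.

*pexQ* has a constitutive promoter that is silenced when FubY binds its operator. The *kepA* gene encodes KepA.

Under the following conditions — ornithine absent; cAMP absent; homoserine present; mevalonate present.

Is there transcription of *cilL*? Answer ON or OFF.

ON

Homoserine is present, so KulG is active.
With repressor KulG bound, *kulC* is not transcribed.
So KulC is not produced.
Mevalonate is present, so BexY is inactive.
With no repressor bound, *velR* is transcribed.
So VelR is produced and active.
No repressor is bound and VelR is active, so *kepA* is transcribed.
So KepA is produced and active.
Ornithine is absent, so FubY is active.
With repressor FubY bound, *pexQ* is not transcribed.
So PexQ is not produced.
With no repressor bound, *zorV* is transcribed.
So ZorV is produced and active.
cAMP is absent, so MorE is active.
No repressor is bound and KepA and ZorV and MorE are active, so *cilL* is transcribed.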